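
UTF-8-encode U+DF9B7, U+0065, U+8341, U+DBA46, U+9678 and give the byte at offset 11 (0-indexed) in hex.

0x86

U+DF9B7 → 4-byte form F3 9F A6 B7 at offsets 0–3.
U+0065 → 1-byte form 65 at offsets 4–4.
U+8341 → 3-byte form E8 8D 81 at offsets 5–7.
U+DBA46 → 4-byte form F3 9B A9 86 at offsets 8–11.
Offset 11 falls in char 4's range; it's byte 4 of F3 9B A9 86 = 0x86.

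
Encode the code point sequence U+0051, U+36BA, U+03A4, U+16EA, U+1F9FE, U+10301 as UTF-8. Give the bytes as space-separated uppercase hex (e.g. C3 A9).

51 E3 9A BA CE A4 E1 9B AA F0 9F A7 BE F0 90 8C 81

U+0051: 1-byte form → 51.
U+36BA: 3-byte form → E3 9A BA.
U+03A4: 2-byte form → CE A4.
U+16EA: 3-byte form → E1 9B AA.
U+1F9FE: 4-byte form → F0 9F A7 BE.
U+10301: 4-byte form → F0 90 8C 81.
Concatenated (17 bytes): 51 E3 9A BA CE A4 E1 9B AA F0 9F A7 BE F0 90 8C 81.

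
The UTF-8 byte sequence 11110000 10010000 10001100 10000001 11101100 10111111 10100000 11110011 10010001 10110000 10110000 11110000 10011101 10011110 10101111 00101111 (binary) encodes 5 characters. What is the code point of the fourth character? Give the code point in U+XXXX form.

U+1D7AF

Offset 0: leading byte 0xF0 = 11110000 → 4-byte char #1 = F0 90 8C 81.
Offset 4: leading byte 0xEC = 11101100 → 3-byte char #2 = EC BF A0.
Offset 7: leading byte 0xF3 = 11110011 → 4-byte char #3 = F3 91 B0 B0.
Offset 11: leading byte 0xF0 = 11110000 → 4-byte char #4 = F0 9D 9E AF.
Leading byte 0xF0 = 11110000 matches 11110xxx → 4-byte sequence.
Byte 1: 0xF0 = 11110000, payload 000 (3 bits).
Byte 2: 0x9D = 10011101 (10xxxxxx ✓), payload 011101.
Byte 3: 0x9E = 10011110 (10xxxxxx ✓), payload 011110.
Byte 4: 0xAF = 10101111 (10xxxxxx ✓), payload 101111.
Concatenate: 000011101011110101111 = 0x1D7AF (21 bits → U+1D7AF).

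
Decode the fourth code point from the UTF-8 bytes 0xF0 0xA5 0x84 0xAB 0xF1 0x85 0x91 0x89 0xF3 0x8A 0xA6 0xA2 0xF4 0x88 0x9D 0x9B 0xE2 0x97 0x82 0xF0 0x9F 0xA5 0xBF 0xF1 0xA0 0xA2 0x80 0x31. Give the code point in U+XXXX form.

U+10875B

Offset 0: leading byte 0xF0 = 11110000 → 4-byte char #1 = F0 A5 84 AB.
Offset 4: leading byte 0xF1 = 11110001 → 4-byte char #2 = F1 85 91 89.
Offset 8: leading byte 0xF3 = 11110011 → 4-byte char #3 = F3 8A A6 A2.
Offset 12: leading byte 0xF4 = 11110100 → 4-byte char #4 = F4 88 9D 9B.
Leading byte 0xF4 = 11110100 matches 11110xxx → 4-byte sequence.
Byte 1: 0xF4 = 11110100, payload 100 (3 bits).
Byte 2: 0x88 = 10001000 (10xxxxxx ✓), payload 001000.
Byte 3: 0x9D = 10011101 (10xxxxxx ✓), payload 011101.
Byte 4: 0x9B = 10011011 (10xxxxxx ✓), payload 011011.
Concatenate: 100001000011101011011 = 0x10875B (21 bits → U+10875B).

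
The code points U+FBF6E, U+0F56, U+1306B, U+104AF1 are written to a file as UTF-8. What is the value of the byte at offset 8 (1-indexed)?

1-indexed offset 8 is 0-indexed offset 7.
U+FBF6E → 4-byte form F3 BB BD AE at offsets 0–3.
U+0F56 → 3-byte form E0 BD 96 at offsets 4–6.
U+1306B → 4-byte form F0 93 81 AB at offsets 7–10.
Offset 7 falls in char 3's range; it's byte 1 of F0 93 81 AB = 0xF0.

0xF0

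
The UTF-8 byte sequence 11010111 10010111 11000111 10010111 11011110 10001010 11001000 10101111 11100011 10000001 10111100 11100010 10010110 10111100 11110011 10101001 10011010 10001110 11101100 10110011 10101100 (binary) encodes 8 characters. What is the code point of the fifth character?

Offset 0: leading byte 0xD7 = 11010111 → 2-byte char #1 = D7 97.
Offset 2: leading byte 0xC7 = 11000111 → 2-byte char #2 = C7 97.
Offset 4: leading byte 0xDE = 11011110 → 2-byte char #3 = DE 8A.
Offset 6: leading byte 0xC8 = 11001000 → 2-byte char #4 = C8 AF.
Offset 8: leading byte 0xE3 = 11100011 → 3-byte char #5 = E3 81 BC.
Leading byte 0xE3 = 11100011 matches 1110xxxx → 3-byte sequence.
Byte 1: 0xE3 = 11100011, payload 0011 (4 bits).
Byte 2: 0x81 = 10000001 (10xxxxxx ✓), payload 000001.
Byte 3: 0xBC = 10111100 (10xxxxxx ✓), payload 111100.
Concatenate: 0011000001111100 = 0x307C (16 bits → U+307C).

U+307C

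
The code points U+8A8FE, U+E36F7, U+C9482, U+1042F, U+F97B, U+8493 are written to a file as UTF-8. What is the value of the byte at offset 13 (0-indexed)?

U+8A8FE → 4-byte form F2 8A A3 BE at offsets 0–3.
U+E36F7 → 4-byte form F3 A3 9B B7 at offsets 4–7.
U+C9482 → 4-byte form F3 89 92 82 at offsets 8–11.
U+1042F → 4-byte form F0 90 90 AF at offsets 12–15.
Offset 13 falls in char 4's range; it's byte 2 of F0 90 90 AF = 0x90.

0x90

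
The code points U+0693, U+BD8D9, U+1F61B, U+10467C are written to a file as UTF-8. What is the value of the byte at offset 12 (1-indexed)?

0x84

1-indexed offset 12 is 0-indexed offset 11.
U+0693 → 2-byte form DA 93 at offsets 0–1.
U+BD8D9 → 4-byte form F2 BD A3 99 at offsets 2–5.
U+1F61B → 4-byte form F0 9F 98 9B at offsets 6–9.
U+10467C → 4-byte form F4 84 99 BC at offsets 10–13.
Offset 11 falls in char 4's range; it's byte 2 of F4 84 99 BC = 0x84.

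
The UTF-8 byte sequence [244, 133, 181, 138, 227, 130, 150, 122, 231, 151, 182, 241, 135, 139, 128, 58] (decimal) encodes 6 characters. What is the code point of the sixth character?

U+003A

Offset 0: leading byte 0xF4 = 11110100 → 4-byte char #1 = F4 85 B5 8A.
Offset 4: leading byte 0xE3 = 11100011 → 3-byte char #2 = E3 82 96.
Offset 7: leading byte 0x7A = 01111010 → 1-byte char #3 = 7A.
Offset 8: leading byte 0xE7 = 11100111 → 3-byte char #4 = E7 97 B6.
Offset 11: leading byte 0xF1 = 11110001 → 4-byte char #5 = F1 87 8B 80.
Offset 15: leading byte 0x3A = 00111010 → 1-byte char #6 = 3A.
Leading byte 0x3A = 00111010 matches 0xxxxxxx → 1-byte sequence.
Byte 1: 0x3A = 00111010, payload 0111010 (7 bits).
Concatenate: 0111010 = 0x3A (7 bits → U+003A).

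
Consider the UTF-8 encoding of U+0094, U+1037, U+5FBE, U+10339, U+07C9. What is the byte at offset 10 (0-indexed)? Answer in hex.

U+0094 → 2-byte form C2 94 at offsets 0–1.
U+1037 → 3-byte form E1 80 B7 at offsets 2–4.
U+5FBE → 3-byte form E5 BE BE at offsets 5–7.
U+10339 → 4-byte form F0 90 8C B9 at offsets 8–11.
Offset 10 falls in char 4's range; it's byte 3 of F0 90 8C B9 = 0x8C.

0x8C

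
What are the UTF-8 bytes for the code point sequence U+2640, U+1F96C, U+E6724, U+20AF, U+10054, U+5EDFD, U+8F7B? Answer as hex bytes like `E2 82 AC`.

E2 99 80 F0 9F A5 AC F3 A6 9C A4 E2 82 AF F0 90 81 94 F1 9E B7 BD E8 BD BB

U+2640: 3-byte form → E2 99 80.
U+1F96C: 4-byte form → F0 9F A5 AC.
U+E6724: 4-byte form → F3 A6 9C A4.
U+20AF: 3-byte form → E2 82 AF.
U+10054: 4-byte form → F0 90 81 94.
U+5EDFD: 4-byte form → F1 9E B7 BD.
U+8F7B: 3-byte form → E8 BD BB.
Concatenated (25 bytes): E2 99 80 F0 9F A5 AC F3 A6 9C A4 E2 82 AF F0 90 81 94 F1 9E B7 BD E8 BD BB.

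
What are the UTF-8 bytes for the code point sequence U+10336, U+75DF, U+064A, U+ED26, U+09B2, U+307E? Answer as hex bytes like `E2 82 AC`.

U+10336: 4-byte form → F0 90 8C B6.
U+75DF: 3-byte form → E7 97 9F.
U+064A: 2-byte form → D9 8A.
U+ED26: 3-byte form → EE B4 A6.
U+09B2: 3-byte form → E0 A6 B2.
U+307E: 3-byte form → E3 81 BE.
Concatenated (18 bytes): F0 90 8C B6 E7 97 9F D9 8A EE B4 A6 E0 A6 B2 E3 81 BE.

F0 90 8C B6 E7 97 9F D9 8A EE B4 A6 E0 A6 B2 E3 81 BE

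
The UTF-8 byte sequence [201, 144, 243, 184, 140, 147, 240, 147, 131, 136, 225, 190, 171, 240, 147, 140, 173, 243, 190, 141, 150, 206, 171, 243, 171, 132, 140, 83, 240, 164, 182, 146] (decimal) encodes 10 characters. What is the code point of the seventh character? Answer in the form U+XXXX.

Offset 0: leading byte 0xC9 = 11001001 → 2-byte char #1 = C9 90.
Offset 2: leading byte 0xF3 = 11110011 → 4-byte char #2 = F3 B8 8C 93.
Offset 6: leading byte 0xF0 = 11110000 → 4-byte char #3 = F0 93 83 88.
Offset 10: leading byte 0xE1 = 11100001 → 3-byte char #4 = E1 BE AB.
Offset 13: leading byte 0xF0 = 11110000 → 4-byte char #5 = F0 93 8C AD.
Offset 17: leading byte 0xF3 = 11110011 → 4-byte char #6 = F3 BE 8D 96.
Offset 21: leading byte 0xCE = 11001110 → 2-byte char #7 = CE AB.
Leading byte 0xCE = 11001110 matches 110xxxxx → 2-byte sequence.
Byte 1: 0xCE = 11001110, payload 01110 (5 bits).
Byte 2: 0xAB = 10101011 (10xxxxxx ✓), payload 101011.
Concatenate: 01110101011 = 0x3AB (11 bits → U+03AB).

U+03AB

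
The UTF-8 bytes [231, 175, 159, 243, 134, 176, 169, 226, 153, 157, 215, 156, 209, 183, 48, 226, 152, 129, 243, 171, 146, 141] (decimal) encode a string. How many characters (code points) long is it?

8

Byte at offset 0: 0xE7 = 11100111 → 3-byte char (#1). Advance 3.
Byte at offset 3: 0xF3 = 11110011 → 4-byte char (#2). Advance 4.
Byte at offset 7: 0xE2 = 11100010 → 3-byte char (#3). Advance 3.
Byte at offset 10: 0xD7 = 11010111 → 2-byte char (#4). Advance 2.
Byte at offset 12: 0xD1 = 11010001 → 2-byte char (#5). Advance 2.
Byte at offset 14: 0x30 = 00110000 → 1-byte char (#6). Advance 1.
Byte at offset 15: 0xE2 = 11100010 → 3-byte char (#7). Advance 3.
Byte at offset 18: 0xF3 = 11110011 → 4-byte char (#8). Advance 4.
Reached end at offset 22 after 8 code points.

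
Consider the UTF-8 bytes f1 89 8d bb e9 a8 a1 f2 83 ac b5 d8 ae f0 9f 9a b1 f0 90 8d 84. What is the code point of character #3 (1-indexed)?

Offset 0: leading byte 0xF1 = 11110001 → 4-byte char #1 = F1 89 8D BB.
Offset 4: leading byte 0xE9 = 11101001 → 3-byte char #2 = E9 A8 A1.
Offset 7: leading byte 0xF2 = 11110010 → 4-byte char #3 = F2 83 AC B5.
Leading byte 0xF2 = 11110010 matches 11110xxx → 4-byte sequence.
Byte 1: 0xF2 = 11110010, payload 010 (3 bits).
Byte 2: 0x83 = 10000011 (10xxxxxx ✓), payload 000011.
Byte 3: 0xAC = 10101100 (10xxxxxx ✓), payload 101100.
Byte 4: 0xB5 = 10110101 (10xxxxxx ✓), payload 110101.
Concatenate: 010000011101100110101 = 0x83B35 (21 bits → U+83B35).

U+83B35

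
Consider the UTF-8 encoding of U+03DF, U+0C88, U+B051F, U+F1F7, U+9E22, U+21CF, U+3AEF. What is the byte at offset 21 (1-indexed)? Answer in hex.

0xAF

1-indexed offset 21 is 0-indexed offset 20.
U+03DF → 2-byte form CF 9F at offsets 0–1.
U+0C88 → 3-byte form E0 B2 88 at offsets 2–4.
U+B051F → 4-byte form F2 B0 94 9F at offsets 5–8.
U+F1F7 → 3-byte form EF 87 B7 at offsets 9–11.
U+9E22 → 3-byte form E9 B8 A2 at offsets 12–14.
U+21CF → 3-byte form E2 87 8F at offsets 15–17.
U+3AEF → 3-byte form E3 AB AF at offsets 18–20.
Offset 20 falls in char 7's range; it's byte 3 of E3 AB AF = 0xAF.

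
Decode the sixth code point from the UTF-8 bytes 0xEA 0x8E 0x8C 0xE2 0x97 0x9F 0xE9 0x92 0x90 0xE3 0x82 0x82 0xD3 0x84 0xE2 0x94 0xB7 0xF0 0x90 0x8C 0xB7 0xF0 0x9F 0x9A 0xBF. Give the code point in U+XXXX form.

U+2537

Offset 0: leading byte 0xEA = 11101010 → 3-byte char #1 = EA 8E 8C.
Offset 3: leading byte 0xE2 = 11100010 → 3-byte char #2 = E2 97 9F.
Offset 6: leading byte 0xE9 = 11101001 → 3-byte char #3 = E9 92 90.
Offset 9: leading byte 0xE3 = 11100011 → 3-byte char #4 = E3 82 82.
Offset 12: leading byte 0xD3 = 11010011 → 2-byte char #5 = D3 84.
Offset 14: leading byte 0xE2 = 11100010 → 3-byte char #6 = E2 94 B7.
Leading byte 0xE2 = 11100010 matches 1110xxxx → 3-byte sequence.
Byte 1: 0xE2 = 11100010, payload 0010 (4 bits).
Byte 2: 0x94 = 10010100 (10xxxxxx ✓), payload 010100.
Byte 3: 0xB7 = 10110111 (10xxxxxx ✓), payload 110111.
Concatenate: 0010010100110111 = 0x2537 (16 bits → U+2537).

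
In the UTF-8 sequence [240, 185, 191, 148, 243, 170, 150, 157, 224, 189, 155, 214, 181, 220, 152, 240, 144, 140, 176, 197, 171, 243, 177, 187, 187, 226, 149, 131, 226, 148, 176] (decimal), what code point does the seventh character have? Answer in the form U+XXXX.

Offset 0: leading byte 0xF0 = 11110000 → 4-byte char #1 = F0 B9 BF 94.
Offset 4: leading byte 0xF3 = 11110011 → 4-byte char #2 = F3 AA 96 9D.
Offset 8: leading byte 0xE0 = 11100000 → 3-byte char #3 = E0 BD 9B.
Offset 11: leading byte 0xD6 = 11010110 → 2-byte char #4 = D6 B5.
Offset 13: leading byte 0xDC = 11011100 → 2-byte char #5 = DC 98.
Offset 15: leading byte 0xF0 = 11110000 → 4-byte char #6 = F0 90 8C B0.
Offset 19: leading byte 0xC5 = 11000101 → 2-byte char #7 = C5 AB.
Leading byte 0xC5 = 11000101 matches 110xxxxx → 2-byte sequence.
Byte 1: 0xC5 = 11000101, payload 00101 (5 bits).
Byte 2: 0xAB = 10101011 (10xxxxxx ✓), payload 101011.
Concatenate: 00101101011 = 0x16B (11 bits → U+016B).

U+016B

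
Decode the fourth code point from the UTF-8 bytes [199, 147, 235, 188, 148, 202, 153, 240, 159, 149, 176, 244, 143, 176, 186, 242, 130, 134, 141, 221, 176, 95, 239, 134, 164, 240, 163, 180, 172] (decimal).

Offset 0: leading byte 0xC7 = 11000111 → 2-byte char #1 = C7 93.
Offset 2: leading byte 0xEB = 11101011 → 3-byte char #2 = EB BC 94.
Offset 5: leading byte 0xCA = 11001010 → 2-byte char #3 = CA 99.
Offset 7: leading byte 0xF0 = 11110000 → 4-byte char #4 = F0 9F 95 B0.
Leading byte 0xF0 = 11110000 matches 11110xxx → 4-byte sequence.
Byte 1: 0xF0 = 11110000, payload 000 (3 bits).
Byte 2: 0x9F = 10011111 (10xxxxxx ✓), payload 011111.
Byte 3: 0x95 = 10010101 (10xxxxxx ✓), payload 010101.
Byte 4: 0xB0 = 10110000 (10xxxxxx ✓), payload 110000.
Concatenate: 000011111010101110000 = 0x1F570 (21 bits → U+1F570).

U+1F570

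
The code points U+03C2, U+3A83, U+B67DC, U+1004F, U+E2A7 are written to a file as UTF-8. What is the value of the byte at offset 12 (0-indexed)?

0x8F

U+03C2 → 2-byte form CF 82 at offsets 0–1.
U+3A83 → 3-byte form E3 AA 83 at offsets 2–4.
U+B67DC → 4-byte form F2 B6 9F 9C at offsets 5–8.
U+1004F → 4-byte form F0 90 81 8F at offsets 9–12.
Offset 12 falls in char 4's range; it's byte 4 of F0 90 81 8F = 0x8F.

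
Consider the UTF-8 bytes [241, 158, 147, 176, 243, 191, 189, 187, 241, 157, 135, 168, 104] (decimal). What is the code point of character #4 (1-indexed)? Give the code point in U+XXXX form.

Offset 0: leading byte 0xF1 = 11110001 → 4-byte char #1 = F1 9E 93 B0.
Offset 4: leading byte 0xF3 = 11110011 → 4-byte char #2 = F3 BF BD BB.
Offset 8: leading byte 0xF1 = 11110001 → 4-byte char #3 = F1 9D 87 A8.
Offset 12: leading byte 0x68 = 01101000 → 1-byte char #4 = 68.
Leading byte 0x68 = 01101000 matches 0xxxxxxx → 1-byte sequence.
Byte 1: 0x68 = 01101000, payload 1101000 (7 bits).
Concatenate: 1101000 = 0x68 (7 bits → U+0068).

U+0068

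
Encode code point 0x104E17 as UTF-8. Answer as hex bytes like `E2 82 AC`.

U+104E17 = 0x104E17 = 1068567 decimal. In range U+10000–U+10FFFF → 4-byte form: 11110xxx 10xxxxxx 10xxxxxx 10xxxxxx.
Binary (21 bits): 100000100111000010111.
Split 3+6+6+6: 100 | 000100 | 111000 | 010111.
Byte 1: 11110100 = 0xF4.
Byte 2: 10000100 = 0x84.
Byte 3: 10111000 = 0xB8.
Byte 4: 10010111 = 0x97.

F4 84 B8 97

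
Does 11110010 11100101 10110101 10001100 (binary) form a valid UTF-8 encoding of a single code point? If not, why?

invalid (non-continuation byte where continuation expected)

Leading byte 0xF2 = 11110010 → 4-byte form.
Byte 2 is 0xE5 = 11100101, which is not 10xxxxxx — expected a continuation byte.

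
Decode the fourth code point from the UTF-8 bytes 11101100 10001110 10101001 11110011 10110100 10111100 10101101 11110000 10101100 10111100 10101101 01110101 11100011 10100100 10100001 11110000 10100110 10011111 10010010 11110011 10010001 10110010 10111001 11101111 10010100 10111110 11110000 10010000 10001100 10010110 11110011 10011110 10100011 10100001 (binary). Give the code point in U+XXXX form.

Offset 0: leading byte 0xEC = 11101100 → 3-byte char #1 = EC 8E A9.
Offset 3: leading byte 0xF3 = 11110011 → 4-byte char #2 = F3 B4 BC AD.
Offset 7: leading byte 0xF0 = 11110000 → 4-byte char #3 = F0 AC BC AD.
Offset 11: leading byte 0x75 = 01110101 → 1-byte char #4 = 75.
Leading byte 0x75 = 01110101 matches 0xxxxxxx → 1-byte sequence.
Byte 1: 0x75 = 01110101, payload 1110101 (7 bits).
Concatenate: 1110101 = 0x75 (7 bits → U+0075).

U+0075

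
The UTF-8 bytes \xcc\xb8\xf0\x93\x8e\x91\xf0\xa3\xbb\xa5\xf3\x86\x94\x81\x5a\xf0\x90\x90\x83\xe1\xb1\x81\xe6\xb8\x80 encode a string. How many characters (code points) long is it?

8

Byte at offset 0: 0xCC = 11001100 → 2-byte char (#1). Advance 2.
Byte at offset 2: 0xF0 = 11110000 → 4-byte char (#2). Advance 4.
Byte at offset 6: 0xF0 = 11110000 → 4-byte char (#3). Advance 4.
Byte at offset 10: 0xF3 = 11110011 → 4-byte char (#4). Advance 4.
Byte at offset 14: 0x5A = 01011010 → 1-byte char (#5). Advance 1.
Byte at offset 15: 0xF0 = 11110000 → 4-byte char (#6). Advance 4.
Byte at offset 19: 0xE1 = 11100001 → 3-byte char (#7). Advance 3.
Byte at offset 22: 0xE6 = 11100110 → 3-byte char (#8). Advance 3.
Reached end at offset 25 after 8 code points.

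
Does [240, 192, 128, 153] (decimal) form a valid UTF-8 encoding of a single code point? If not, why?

Leading byte 0xF0 = 11110000 → 4-byte form.
Byte 2 is 0xC0 = 11000000, which is not 10xxxxxx — expected a continuation byte.

invalid (non-continuation byte where continuation expected)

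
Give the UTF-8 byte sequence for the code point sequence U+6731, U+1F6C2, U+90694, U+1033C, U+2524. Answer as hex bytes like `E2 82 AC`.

U+6731: 3-byte form → E6 9C B1.
U+1F6C2: 4-byte form → F0 9F 9B 82.
U+90694: 4-byte form → F2 90 9A 94.
U+1033C: 4-byte form → F0 90 8C BC.
U+2524: 3-byte form → E2 94 A4.
Concatenated (18 bytes): E6 9C B1 F0 9F 9B 82 F2 90 9A 94 F0 90 8C BC E2 94 A4.

E6 9C B1 F0 9F 9B 82 F2 90 9A 94 F0 90 8C BC E2 94 A4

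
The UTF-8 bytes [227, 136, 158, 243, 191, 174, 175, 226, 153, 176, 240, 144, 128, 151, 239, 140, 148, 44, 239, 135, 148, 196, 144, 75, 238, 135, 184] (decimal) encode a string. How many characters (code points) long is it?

10

Byte at offset 0: 0xE3 = 11100011 → 3-byte char (#1). Advance 3.
Byte at offset 3: 0xF3 = 11110011 → 4-byte char (#2). Advance 4.
Byte at offset 7: 0xE2 = 11100010 → 3-byte char (#3). Advance 3.
Byte at offset 10: 0xF0 = 11110000 → 4-byte char (#4). Advance 4.
Byte at offset 14: 0xEF = 11101111 → 3-byte char (#5). Advance 3.
Byte at offset 17: 0x2C = 00101100 → 1-byte char (#6). Advance 1.
Byte at offset 18: 0xEF = 11101111 → 3-byte char (#7). Advance 3.
Byte at offset 21: 0xC4 = 11000100 → 2-byte char (#8). Advance 2.
Byte at offset 23: 0x4B = 01001011 → 1-byte char (#9). Advance 1.
Byte at offset 24: 0xEE = 11101110 → 3-byte char (#10). Advance 3.
Reached end at offset 27 after 10 code points.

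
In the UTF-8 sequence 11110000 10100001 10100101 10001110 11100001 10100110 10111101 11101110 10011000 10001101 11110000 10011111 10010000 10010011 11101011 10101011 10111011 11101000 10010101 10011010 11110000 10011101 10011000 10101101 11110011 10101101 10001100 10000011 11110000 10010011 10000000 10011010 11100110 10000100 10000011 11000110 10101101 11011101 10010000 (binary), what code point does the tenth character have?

Offset 0: leading byte 0xF0 = 11110000 → 4-byte char #1 = F0 A1 A5 8E.
Offset 4: leading byte 0xE1 = 11100001 → 3-byte char #2 = E1 A6 BD.
Offset 7: leading byte 0xEE = 11101110 → 3-byte char #3 = EE 98 8D.
Offset 10: leading byte 0xF0 = 11110000 → 4-byte char #4 = F0 9F 90 93.
Offset 14: leading byte 0xEB = 11101011 → 3-byte char #5 = EB AB BB.
Offset 17: leading byte 0xE8 = 11101000 → 3-byte char #6 = E8 95 9A.
Offset 20: leading byte 0xF0 = 11110000 → 4-byte char #7 = F0 9D 98 AD.
Offset 24: leading byte 0xF3 = 11110011 → 4-byte char #8 = F3 AD 8C 83.
Offset 28: leading byte 0xF0 = 11110000 → 4-byte char #9 = F0 93 80 9A.
Offset 32: leading byte 0xE6 = 11100110 → 3-byte char #10 = E6 84 83.
Leading byte 0xE6 = 11100110 matches 1110xxxx → 3-byte sequence.
Byte 1: 0xE6 = 11100110, payload 0110 (4 bits).
Byte 2: 0x84 = 10000100 (10xxxxxx ✓), payload 000100.
Byte 3: 0x83 = 10000011 (10xxxxxx ✓), payload 000011.
Concatenate: 0110000100000011 = 0x6103 (16 bits → U+6103).

U+6103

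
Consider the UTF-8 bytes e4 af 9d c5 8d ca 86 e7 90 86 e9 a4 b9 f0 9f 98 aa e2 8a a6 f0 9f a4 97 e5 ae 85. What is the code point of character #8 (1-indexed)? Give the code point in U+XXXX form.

Offset 0: leading byte 0xE4 = 11100100 → 3-byte char #1 = E4 AF 9D.
Offset 3: leading byte 0xC5 = 11000101 → 2-byte char #2 = C5 8D.
Offset 5: leading byte 0xCA = 11001010 → 2-byte char #3 = CA 86.
Offset 7: leading byte 0xE7 = 11100111 → 3-byte char #4 = E7 90 86.
Offset 10: leading byte 0xE9 = 11101001 → 3-byte char #5 = E9 A4 B9.
Offset 13: leading byte 0xF0 = 11110000 → 4-byte char #6 = F0 9F 98 AA.
Offset 17: leading byte 0xE2 = 11100010 → 3-byte char #7 = E2 8A A6.
Offset 20: leading byte 0xF0 = 11110000 → 4-byte char #8 = F0 9F A4 97.
Leading byte 0xF0 = 11110000 matches 11110xxx → 4-byte sequence.
Byte 1: 0xF0 = 11110000, payload 000 (3 bits).
Byte 2: 0x9F = 10011111 (10xxxxxx ✓), payload 011111.
Byte 3: 0xA4 = 10100100 (10xxxxxx ✓), payload 100100.
Byte 4: 0x97 = 10010111 (10xxxxxx ✓), payload 010111.
Concatenate: 000011111100100010111 = 0x1F917 (21 bits → U+1F917).

U+1F917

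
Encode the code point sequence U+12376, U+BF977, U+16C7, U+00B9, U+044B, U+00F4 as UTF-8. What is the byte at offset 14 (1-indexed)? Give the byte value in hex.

1-indexed offset 14 is 0-indexed offset 13.
U+12376 → 4-byte form F0 92 8D B6 at offsets 0–3.
U+BF977 → 4-byte form F2 BF A5 B7 at offsets 4–7.
U+16C7 → 3-byte form E1 9B 87 at offsets 8–10.
U+00B9 → 2-byte form C2 B9 at offsets 11–12.
U+044B → 2-byte form D1 8B at offsets 13–14.
Offset 13 falls in char 5's range; it's byte 1 of D1 8B = 0xD1.

0xD1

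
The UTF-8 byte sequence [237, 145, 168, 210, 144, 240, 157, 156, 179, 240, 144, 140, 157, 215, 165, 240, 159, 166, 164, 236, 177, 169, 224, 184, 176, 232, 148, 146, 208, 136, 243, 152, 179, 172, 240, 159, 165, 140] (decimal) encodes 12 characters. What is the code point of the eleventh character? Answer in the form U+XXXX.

Offset 0: leading byte 0xED = 11101101 → 3-byte char #1 = ED 91 A8.
Offset 3: leading byte 0xD2 = 11010010 → 2-byte char #2 = D2 90.
Offset 5: leading byte 0xF0 = 11110000 → 4-byte char #3 = F0 9D 9C B3.
Offset 9: leading byte 0xF0 = 11110000 → 4-byte char #4 = F0 90 8C 9D.
Offset 13: leading byte 0xD7 = 11010111 → 2-byte char #5 = D7 A5.
Offset 15: leading byte 0xF0 = 11110000 → 4-byte char #6 = F0 9F A6 A4.
Offset 19: leading byte 0xEC = 11101100 → 3-byte char #7 = EC B1 A9.
Offset 22: leading byte 0xE0 = 11100000 → 3-byte char #8 = E0 B8 B0.
Offset 25: leading byte 0xE8 = 11101000 → 3-byte char #9 = E8 94 92.
Offset 28: leading byte 0xD0 = 11010000 → 2-byte char #10 = D0 88.
Offset 30: leading byte 0xF3 = 11110011 → 4-byte char #11 = F3 98 B3 AC.
Leading byte 0xF3 = 11110011 matches 11110xxx → 4-byte sequence.
Byte 1: 0xF3 = 11110011, payload 011 (3 bits).
Byte 2: 0x98 = 10011000 (10xxxxxx ✓), payload 011000.
Byte 3: 0xB3 = 10110011 (10xxxxxx ✓), payload 110011.
Byte 4: 0xAC = 10101100 (10xxxxxx ✓), payload 101100.
Concatenate: 011011000110011101100 = 0xD8CEC (21 bits → U+D8CEC).

U+D8CEC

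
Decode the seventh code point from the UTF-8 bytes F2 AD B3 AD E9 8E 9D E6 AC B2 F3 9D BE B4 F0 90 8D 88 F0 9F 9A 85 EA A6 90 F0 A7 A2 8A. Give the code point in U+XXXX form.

U+A990

Offset 0: leading byte 0xF2 = 11110010 → 4-byte char #1 = F2 AD B3 AD.
Offset 4: leading byte 0xE9 = 11101001 → 3-byte char #2 = E9 8E 9D.
Offset 7: leading byte 0xE6 = 11100110 → 3-byte char #3 = E6 AC B2.
Offset 10: leading byte 0xF3 = 11110011 → 4-byte char #4 = F3 9D BE B4.
Offset 14: leading byte 0xF0 = 11110000 → 4-byte char #5 = F0 90 8D 88.
Offset 18: leading byte 0xF0 = 11110000 → 4-byte char #6 = F0 9F 9A 85.
Offset 22: leading byte 0xEA = 11101010 → 3-byte char #7 = EA A6 90.
Leading byte 0xEA = 11101010 matches 1110xxxx → 3-byte sequence.
Byte 1: 0xEA = 11101010, payload 1010 (4 bits).
Byte 2: 0xA6 = 10100110 (10xxxxxx ✓), payload 100110.
Byte 3: 0x90 = 10010000 (10xxxxxx ✓), payload 010000.
Concatenate: 1010100110010000 = 0xA990 (16 bits → U+A990).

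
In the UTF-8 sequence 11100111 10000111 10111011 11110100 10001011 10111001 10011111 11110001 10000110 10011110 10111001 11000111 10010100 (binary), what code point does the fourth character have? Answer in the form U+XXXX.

Offset 0: leading byte 0xE7 = 11100111 → 3-byte char #1 = E7 87 BB.
Offset 3: leading byte 0xF4 = 11110100 → 4-byte char #2 = F4 8B B9 9F.
Offset 7: leading byte 0xF1 = 11110001 → 4-byte char #3 = F1 86 9E B9.
Offset 11: leading byte 0xC7 = 11000111 → 2-byte char #4 = C7 94.
Leading byte 0xC7 = 11000111 matches 110xxxxx → 2-byte sequence.
Byte 1: 0xC7 = 11000111, payload 00111 (5 bits).
Byte 2: 0x94 = 10010100 (10xxxxxx ✓), payload 010100.
Concatenate: 00111010100 = 0x1D4 (11 bits → U+01D4).

U+01D4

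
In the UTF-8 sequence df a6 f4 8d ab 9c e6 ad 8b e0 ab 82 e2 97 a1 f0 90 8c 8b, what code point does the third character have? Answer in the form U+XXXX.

Offset 0: leading byte 0xDF = 11011111 → 2-byte char #1 = DF A6.
Offset 2: leading byte 0xF4 = 11110100 → 4-byte char #2 = F4 8D AB 9C.
Offset 6: leading byte 0xE6 = 11100110 → 3-byte char #3 = E6 AD 8B.
Leading byte 0xE6 = 11100110 matches 1110xxxx → 3-byte sequence.
Byte 1: 0xE6 = 11100110, payload 0110 (4 bits).
Byte 2: 0xAD = 10101101 (10xxxxxx ✓), payload 101101.
Byte 3: 0x8B = 10001011 (10xxxxxx ✓), payload 001011.
Concatenate: 0110101101001011 = 0x6B4B (16 bits → U+6B4B).

U+6B4B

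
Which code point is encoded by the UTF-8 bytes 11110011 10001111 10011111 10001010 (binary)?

Leading byte 0xF3 = 11110011 matches 11110xxx → 4-byte sequence.
Byte 1: 0xF3 = 11110011, payload 011 (3 bits).
Byte 2: 0x8F = 10001111 (10xxxxxx ✓), payload 001111.
Byte 3: 0x9F = 10011111 (10xxxxxx ✓), payload 011111.
Byte 4: 0x8A = 10001010 (10xxxxxx ✓), payload 001010.
Concatenate: 011001111011111001010 = 0xCF7CA (21 bits → U+CF7CA).

U+CF7CA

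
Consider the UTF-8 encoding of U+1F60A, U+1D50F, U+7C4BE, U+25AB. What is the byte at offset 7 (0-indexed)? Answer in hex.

0x8F

U+1F60A → 4-byte form F0 9F 98 8A at offsets 0–3.
U+1D50F → 4-byte form F0 9D 94 8F at offsets 4–7.
Offset 7 falls in char 2's range; it's byte 4 of F0 9D 94 8F = 0x8F.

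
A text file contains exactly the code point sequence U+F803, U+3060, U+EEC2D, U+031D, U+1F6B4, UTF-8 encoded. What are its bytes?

EF A0 83 E3 81 A0 F3 AE B0 AD CC 9D F0 9F 9A B4

U+F803: 3-byte form → EF A0 83.
U+3060: 3-byte form → E3 81 A0.
U+EEC2D: 4-byte form → F3 AE B0 AD.
U+031D: 2-byte form → CC 9D.
U+1F6B4: 4-byte form → F0 9F 9A B4.
Concatenated (16 bytes): EF A0 83 E3 81 A0 F3 AE B0 AD CC 9D F0 9F 9A B4.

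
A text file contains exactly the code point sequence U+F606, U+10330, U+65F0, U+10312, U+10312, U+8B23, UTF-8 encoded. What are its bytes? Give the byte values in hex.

U+F606: 3-byte form → EF 98 86.
U+10330: 4-byte form → F0 90 8C B0.
U+65F0: 3-byte form → E6 97 B0.
U+10312: 4-byte form → F0 90 8C 92.
U+10312: 4-byte form → F0 90 8C 92.
U+8B23: 3-byte form → E8 AC A3.
Concatenated (21 bytes): EF 98 86 F0 90 8C B0 E6 97 B0 F0 90 8C 92 F0 90 8C 92 E8 AC A3.

EF 98 86 F0 90 8C B0 E6 97 B0 F0 90 8C 92 F0 90 8C 92 E8 AC A3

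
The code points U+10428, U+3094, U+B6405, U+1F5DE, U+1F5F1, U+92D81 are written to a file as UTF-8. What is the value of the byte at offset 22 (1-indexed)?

0xB6

1-indexed offset 22 is 0-indexed offset 21.
U+10428 → 4-byte form F0 90 90 A8 at offsets 0–3.
U+3094 → 3-byte form E3 82 94 at offsets 4–6.
U+B6405 → 4-byte form F2 B6 90 85 at offsets 7–10.
U+1F5DE → 4-byte form F0 9F 97 9E at offsets 11–14.
U+1F5F1 → 4-byte form F0 9F 97 B1 at offsets 15–18.
U+92D81 → 4-byte form F2 92 B6 81 at offsets 19–22.
Offset 21 falls in char 6's range; it's byte 3 of F2 92 B6 81 = 0xB6.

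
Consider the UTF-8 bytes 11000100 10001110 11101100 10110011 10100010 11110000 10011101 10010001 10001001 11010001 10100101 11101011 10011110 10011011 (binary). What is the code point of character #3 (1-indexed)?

U+1D449

Offset 0: leading byte 0xC4 = 11000100 → 2-byte char #1 = C4 8E.
Offset 2: leading byte 0xEC = 11101100 → 3-byte char #2 = EC B3 A2.
Offset 5: leading byte 0xF0 = 11110000 → 4-byte char #3 = F0 9D 91 89.
Leading byte 0xF0 = 11110000 matches 11110xxx → 4-byte sequence.
Byte 1: 0xF0 = 11110000, payload 000 (3 bits).
Byte 2: 0x9D = 10011101 (10xxxxxx ✓), payload 011101.
Byte 3: 0x91 = 10010001 (10xxxxxx ✓), payload 010001.
Byte 4: 0x89 = 10001001 (10xxxxxx ✓), payload 001001.
Concatenate: 000011101010001001001 = 0x1D449 (21 bits → U+1D449).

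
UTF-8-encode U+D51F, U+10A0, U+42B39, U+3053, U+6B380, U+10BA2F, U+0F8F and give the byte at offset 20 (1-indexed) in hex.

1-indexed offset 20 is 0-indexed offset 19.
U+D51F → 3-byte form ED 94 9F at offsets 0–2.
U+10A0 → 3-byte form E1 82 A0 at offsets 3–5.
U+42B39 → 4-byte form F1 82 AC B9 at offsets 6–9.
U+3053 → 3-byte form E3 81 93 at offsets 10–12.
U+6B380 → 4-byte form F1 AB 8E 80 at offsets 13–16.
U+10BA2F → 4-byte form F4 8B A8 AF at offsets 17–20.
Offset 19 falls in char 6's range; it's byte 3 of F4 8B A8 AF = 0xA8.

0xA8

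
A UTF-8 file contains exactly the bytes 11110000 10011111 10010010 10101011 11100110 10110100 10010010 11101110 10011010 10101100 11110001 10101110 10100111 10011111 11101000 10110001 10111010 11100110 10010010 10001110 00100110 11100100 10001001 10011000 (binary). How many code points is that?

Byte at offset 0: 0xF0 = 11110000 → 4-byte char (#1). Advance 4.
Byte at offset 4: 0xE6 = 11100110 → 3-byte char (#2). Advance 3.
Byte at offset 7: 0xEE = 11101110 → 3-byte char (#3). Advance 3.
Byte at offset 10: 0xF1 = 11110001 → 4-byte char (#4). Advance 4.
Byte at offset 14: 0xE8 = 11101000 → 3-byte char (#5). Advance 3.
Byte at offset 17: 0xE6 = 11100110 → 3-byte char (#6). Advance 3.
Byte at offset 20: 0x26 = 00100110 → 1-byte char (#7). Advance 1.
Byte at offset 21: 0xE4 = 11100100 → 3-byte char (#8). Advance 3.
Reached end at offset 24 after 8 code points.

8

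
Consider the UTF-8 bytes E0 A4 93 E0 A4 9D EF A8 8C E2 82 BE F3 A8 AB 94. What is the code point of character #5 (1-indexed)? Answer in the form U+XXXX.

U+E8AD4

Offset 0: leading byte 0xE0 = 11100000 → 3-byte char #1 = E0 A4 93.
Offset 3: leading byte 0xE0 = 11100000 → 3-byte char #2 = E0 A4 9D.
Offset 6: leading byte 0xEF = 11101111 → 3-byte char #3 = EF A8 8C.
Offset 9: leading byte 0xE2 = 11100010 → 3-byte char #4 = E2 82 BE.
Offset 12: leading byte 0xF3 = 11110011 → 4-byte char #5 = F3 A8 AB 94.
Leading byte 0xF3 = 11110011 matches 11110xxx → 4-byte sequence.
Byte 1: 0xF3 = 11110011, payload 011 (3 bits).
Byte 2: 0xA8 = 10101000 (10xxxxxx ✓), payload 101000.
Byte 3: 0xAB = 10101011 (10xxxxxx ✓), payload 101011.
Byte 4: 0x94 = 10010100 (10xxxxxx ✓), payload 010100.
Concatenate: 011101000101011010100 = 0xE8AD4 (21 bits → U+E8AD4).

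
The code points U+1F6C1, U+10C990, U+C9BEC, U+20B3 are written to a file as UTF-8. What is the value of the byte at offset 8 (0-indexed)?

0xF3

U+1F6C1 → 4-byte form F0 9F 9B 81 at offsets 0–3.
U+10C990 → 4-byte form F4 8C A6 90 at offsets 4–7.
U+C9BEC → 4-byte form F3 89 AF AC at offsets 8–11.
Offset 8 falls in char 3's range; it's byte 1 of F3 89 AF AC = 0xF3.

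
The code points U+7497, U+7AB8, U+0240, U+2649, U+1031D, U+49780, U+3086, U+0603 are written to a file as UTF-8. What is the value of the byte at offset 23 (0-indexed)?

0x83

U+7497 → 3-byte form E7 92 97 at offsets 0–2.
U+7AB8 → 3-byte form E7 AA B8 at offsets 3–5.
U+0240 → 2-byte form C9 80 at offsets 6–7.
U+2649 → 3-byte form E2 99 89 at offsets 8–10.
U+1031D → 4-byte form F0 90 8C 9D at offsets 11–14.
U+49780 → 4-byte form F1 89 9E 80 at offsets 15–18.
U+3086 → 3-byte form E3 82 86 at offsets 19–21.
U+0603 → 2-byte form D8 83 at offsets 22–23.
Offset 23 falls in char 8's range; it's byte 2 of D8 83 = 0x83.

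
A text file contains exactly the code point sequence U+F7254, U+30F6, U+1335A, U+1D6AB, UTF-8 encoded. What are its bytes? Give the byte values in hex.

U+F7254: 4-byte form → F3 B7 89 94.
U+30F6: 3-byte form → E3 83 B6.
U+1335A: 4-byte form → F0 93 8D 9A.
U+1D6AB: 4-byte form → F0 9D 9A AB.
Concatenated (15 bytes): F3 B7 89 94 E3 83 B6 F0 93 8D 9A F0 9D 9A AB.

F3 B7 89 94 E3 83 B6 F0 93 8D 9A F0 9D 9A AB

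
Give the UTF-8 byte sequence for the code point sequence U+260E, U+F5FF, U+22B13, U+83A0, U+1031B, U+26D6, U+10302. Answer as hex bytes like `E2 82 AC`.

E2 98 8E EF 97 BF F0 A2 AC 93 E8 8E A0 F0 90 8C 9B E2 9B 96 F0 90 8C 82

U+260E: 3-byte form → E2 98 8E.
U+F5FF: 3-byte form → EF 97 BF.
U+22B13: 4-byte form → F0 A2 AC 93.
U+83A0: 3-byte form → E8 8E A0.
U+1031B: 4-byte form → F0 90 8C 9B.
U+26D6: 3-byte form → E2 9B 96.
U+10302: 4-byte form → F0 90 8C 82.
Concatenated (24 bytes): E2 98 8E EF 97 BF F0 A2 AC 93 E8 8E A0 F0 90 8C 9B E2 9B 96 F0 90 8C 82.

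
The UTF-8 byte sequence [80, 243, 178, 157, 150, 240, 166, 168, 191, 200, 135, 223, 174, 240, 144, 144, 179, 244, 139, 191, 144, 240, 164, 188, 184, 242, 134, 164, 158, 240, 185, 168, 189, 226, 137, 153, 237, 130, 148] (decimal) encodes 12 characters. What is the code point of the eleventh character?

Offset 0: leading byte 0x50 = 01010000 → 1-byte char #1 = 50.
Offset 1: leading byte 0xF3 = 11110011 → 4-byte char #2 = F3 B2 9D 96.
Offset 5: leading byte 0xF0 = 11110000 → 4-byte char #3 = F0 A6 A8 BF.
Offset 9: leading byte 0xC8 = 11001000 → 2-byte char #4 = C8 87.
Offset 11: leading byte 0xDF = 11011111 → 2-byte char #5 = DF AE.
Offset 13: leading byte 0xF0 = 11110000 → 4-byte char #6 = F0 90 90 B3.
Offset 17: leading byte 0xF4 = 11110100 → 4-byte char #7 = F4 8B BF 90.
Offset 21: leading byte 0xF0 = 11110000 → 4-byte char #8 = F0 A4 BC B8.
Offset 25: leading byte 0xF2 = 11110010 → 4-byte char #9 = F2 86 A4 9E.
Offset 29: leading byte 0xF0 = 11110000 → 4-byte char #10 = F0 B9 A8 BD.
Offset 33: leading byte 0xE2 = 11100010 → 3-byte char #11 = E2 89 99.
Leading byte 0xE2 = 11100010 matches 1110xxxx → 3-byte sequence.
Byte 1: 0xE2 = 11100010, payload 0010 (4 bits).
Byte 2: 0x89 = 10001001 (10xxxxxx ✓), payload 001001.
Byte 3: 0x99 = 10011001 (10xxxxxx ✓), payload 011001.
Concatenate: 0010001001011001 = 0x2259 (16 bits → U+2259).

U+2259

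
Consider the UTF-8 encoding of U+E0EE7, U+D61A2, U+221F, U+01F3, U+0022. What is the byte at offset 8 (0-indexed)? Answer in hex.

U+E0EE7 → 4-byte form F3 A0 BB A7 at offsets 0–3.
U+D61A2 → 4-byte form F3 96 86 A2 at offsets 4–7.
U+221F → 3-byte form E2 88 9F at offsets 8–10.
Offset 8 falls in char 3's range; it's byte 1 of E2 88 9F = 0xE2.

0xE2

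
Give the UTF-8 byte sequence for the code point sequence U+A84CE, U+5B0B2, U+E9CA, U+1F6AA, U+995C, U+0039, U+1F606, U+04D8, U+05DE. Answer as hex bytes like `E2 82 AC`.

F2 A8 93 8E F1 9B 82 B2 EE A7 8A F0 9F 9A AA E9 A5 9C 39 F0 9F 98 86 D3 98 D7 9E

U+A84CE: 4-byte form → F2 A8 93 8E.
U+5B0B2: 4-byte form → F1 9B 82 B2.
U+E9CA: 3-byte form → EE A7 8A.
U+1F6AA: 4-byte form → F0 9F 9A AA.
U+995C: 3-byte form → E9 A5 9C.
U+0039: 1-byte form → 39.
U+1F606: 4-byte form → F0 9F 98 86.
U+04D8: 2-byte form → D3 98.
U+05DE: 2-byte form → D7 9E.
Concatenated (27 bytes): F2 A8 93 8E F1 9B 82 B2 EE A7 8A F0 9F 9A AA E9 A5 9C 39 F0 9F 98 86 D3 98 D7 9E.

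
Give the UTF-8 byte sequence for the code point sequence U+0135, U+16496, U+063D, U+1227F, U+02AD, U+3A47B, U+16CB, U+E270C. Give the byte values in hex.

U+0135: 2-byte form → C4 B5.
U+16496: 4-byte form → F0 96 92 96.
U+063D: 2-byte form → D8 BD.
U+1227F: 4-byte form → F0 92 89 BF.
U+02AD: 2-byte form → CA AD.
U+3A47B: 4-byte form → F0 BA 91 BB.
U+16CB: 3-byte form → E1 9B 8B.
U+E270C: 4-byte form → F3 A2 9C 8C.
Concatenated (25 bytes): C4 B5 F0 96 92 96 D8 BD F0 92 89 BF CA AD F0 BA 91 BB E1 9B 8B F3 A2 9C 8C.

C4 B5 F0 96 92 96 D8 BD F0 92 89 BF CA AD F0 BA 91 BB E1 9B 8B F3 A2 9C 8C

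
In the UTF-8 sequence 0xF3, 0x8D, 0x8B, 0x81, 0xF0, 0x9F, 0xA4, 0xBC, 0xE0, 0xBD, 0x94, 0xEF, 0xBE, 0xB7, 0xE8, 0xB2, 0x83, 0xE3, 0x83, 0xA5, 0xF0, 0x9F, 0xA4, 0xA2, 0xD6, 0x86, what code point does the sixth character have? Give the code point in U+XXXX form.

Offset 0: leading byte 0xF3 = 11110011 → 4-byte char #1 = F3 8D 8B 81.
Offset 4: leading byte 0xF0 = 11110000 → 4-byte char #2 = F0 9F A4 BC.
Offset 8: leading byte 0xE0 = 11100000 → 3-byte char #3 = E0 BD 94.
Offset 11: leading byte 0xEF = 11101111 → 3-byte char #4 = EF BE B7.
Offset 14: leading byte 0xE8 = 11101000 → 3-byte char #5 = E8 B2 83.
Offset 17: leading byte 0xE3 = 11100011 → 3-byte char #6 = E3 83 A5.
Leading byte 0xE3 = 11100011 matches 1110xxxx → 3-byte sequence.
Byte 1: 0xE3 = 11100011, payload 0011 (4 bits).
Byte 2: 0x83 = 10000011 (10xxxxxx ✓), payload 000011.
Byte 3: 0xA5 = 10100101 (10xxxxxx ✓), payload 100101.
Concatenate: 0011000011100101 = 0x30E5 (16 bits → U+30E5).

U+30E5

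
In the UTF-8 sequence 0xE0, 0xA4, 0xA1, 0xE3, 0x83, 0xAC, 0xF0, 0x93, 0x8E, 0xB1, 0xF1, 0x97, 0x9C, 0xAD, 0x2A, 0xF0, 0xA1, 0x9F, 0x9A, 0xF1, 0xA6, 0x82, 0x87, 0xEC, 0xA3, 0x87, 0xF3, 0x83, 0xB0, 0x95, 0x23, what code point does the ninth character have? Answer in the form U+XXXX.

U+C3C15

Offset 0: leading byte 0xE0 = 11100000 → 3-byte char #1 = E0 A4 A1.
Offset 3: leading byte 0xE3 = 11100011 → 3-byte char #2 = E3 83 AC.
Offset 6: leading byte 0xF0 = 11110000 → 4-byte char #3 = F0 93 8E B1.
Offset 10: leading byte 0xF1 = 11110001 → 4-byte char #4 = F1 97 9C AD.
Offset 14: leading byte 0x2A = 00101010 → 1-byte char #5 = 2A.
Offset 15: leading byte 0xF0 = 11110000 → 4-byte char #6 = F0 A1 9F 9A.
Offset 19: leading byte 0xF1 = 11110001 → 4-byte char #7 = F1 A6 82 87.
Offset 23: leading byte 0xEC = 11101100 → 3-byte char #8 = EC A3 87.
Offset 26: leading byte 0xF3 = 11110011 → 4-byte char #9 = F3 83 B0 95.
Leading byte 0xF3 = 11110011 matches 11110xxx → 4-byte sequence.
Byte 1: 0xF3 = 11110011, payload 011 (3 bits).
Byte 2: 0x83 = 10000011 (10xxxxxx ✓), payload 000011.
Byte 3: 0xB0 = 10110000 (10xxxxxx ✓), payload 110000.
Byte 4: 0x95 = 10010101 (10xxxxxx ✓), payload 010101.
Concatenate: 011000011110000010101 = 0xC3C15 (21 bits → U+C3C15).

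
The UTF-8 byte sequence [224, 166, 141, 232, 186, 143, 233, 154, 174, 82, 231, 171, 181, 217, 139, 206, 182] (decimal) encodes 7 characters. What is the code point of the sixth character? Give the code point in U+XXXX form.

U+064B

Offset 0: leading byte 0xE0 = 11100000 → 3-byte char #1 = E0 A6 8D.
Offset 3: leading byte 0xE8 = 11101000 → 3-byte char #2 = E8 BA 8F.
Offset 6: leading byte 0xE9 = 11101001 → 3-byte char #3 = E9 9A AE.
Offset 9: leading byte 0x52 = 01010010 → 1-byte char #4 = 52.
Offset 10: leading byte 0xE7 = 11100111 → 3-byte char #5 = E7 AB B5.
Offset 13: leading byte 0xD9 = 11011001 → 2-byte char #6 = D9 8B.
Leading byte 0xD9 = 11011001 matches 110xxxxx → 2-byte sequence.
Byte 1: 0xD9 = 11011001, payload 11001 (5 bits).
Byte 2: 0x8B = 10001011 (10xxxxxx ✓), payload 001011.
Concatenate: 11001001011 = 0x64B (11 bits → U+064B).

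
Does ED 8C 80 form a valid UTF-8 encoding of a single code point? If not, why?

valid

Leading byte 0xED = 11101101 → 3-byte form.
Continuation bytes 0x8C=10001100, 0x80=10000000 all match 10xxxxxx.
Decoded value 0xD300 is ≥ 0x800 (shortest form) and not a surrogate.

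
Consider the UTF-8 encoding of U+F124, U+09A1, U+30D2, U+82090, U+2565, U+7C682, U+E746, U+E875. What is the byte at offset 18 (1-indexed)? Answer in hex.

0xBC

1-indexed offset 18 is 0-indexed offset 17.
U+F124 → 3-byte form EF 84 A4 at offsets 0–2.
U+09A1 → 3-byte form E0 A6 A1 at offsets 3–5.
U+30D2 → 3-byte form E3 83 92 at offsets 6–8.
U+82090 → 4-byte form F2 82 82 90 at offsets 9–12.
U+2565 → 3-byte form E2 95 A5 at offsets 13–15.
U+7C682 → 4-byte form F1 BC 9A 82 at offsets 16–19.
Offset 17 falls in char 6's range; it's byte 2 of F1 BC 9A 82 = 0xBC.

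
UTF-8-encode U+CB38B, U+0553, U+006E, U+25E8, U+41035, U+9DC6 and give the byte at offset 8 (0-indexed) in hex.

0x97

U+CB38B → 4-byte form F3 8B 8E 8B at offsets 0–3.
U+0553 → 2-byte form D5 93 at offsets 4–5.
U+006E → 1-byte form 6E at offsets 6–6.
U+25E8 → 3-byte form E2 97 A8 at offsets 7–9.
Offset 8 falls in char 4's range; it's byte 2 of E2 97 A8 = 0x97.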